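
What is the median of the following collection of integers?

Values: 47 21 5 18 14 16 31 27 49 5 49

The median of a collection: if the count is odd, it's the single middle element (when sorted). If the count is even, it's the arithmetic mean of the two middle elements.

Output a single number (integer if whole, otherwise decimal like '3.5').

Step 1: insert 47 -> lo=[47] (size 1, max 47) hi=[] (size 0) -> median=47
Step 2: insert 21 -> lo=[21] (size 1, max 21) hi=[47] (size 1, min 47) -> median=34
Step 3: insert 5 -> lo=[5, 21] (size 2, max 21) hi=[47] (size 1, min 47) -> median=21
Step 4: insert 18 -> lo=[5, 18] (size 2, max 18) hi=[21, 47] (size 2, min 21) -> median=19.5
Step 5: insert 14 -> lo=[5, 14, 18] (size 3, max 18) hi=[21, 47] (size 2, min 21) -> median=18
Step 6: insert 16 -> lo=[5, 14, 16] (size 3, max 16) hi=[18, 21, 47] (size 3, min 18) -> median=17
Step 7: insert 31 -> lo=[5, 14, 16, 18] (size 4, max 18) hi=[21, 31, 47] (size 3, min 21) -> median=18
Step 8: insert 27 -> lo=[5, 14, 16, 18] (size 4, max 18) hi=[21, 27, 31, 47] (size 4, min 21) -> median=19.5
Step 9: insert 49 -> lo=[5, 14, 16, 18, 21] (size 5, max 21) hi=[27, 31, 47, 49] (size 4, min 27) -> median=21
Step 10: insert 5 -> lo=[5, 5, 14, 16, 18] (size 5, max 18) hi=[21, 27, 31, 47, 49] (size 5, min 21) -> median=19.5
Step 11: insert 49 -> lo=[5, 5, 14, 16, 18, 21] (size 6, max 21) hi=[27, 31, 47, 49, 49] (size 5, min 27) -> median=21

Answer: 21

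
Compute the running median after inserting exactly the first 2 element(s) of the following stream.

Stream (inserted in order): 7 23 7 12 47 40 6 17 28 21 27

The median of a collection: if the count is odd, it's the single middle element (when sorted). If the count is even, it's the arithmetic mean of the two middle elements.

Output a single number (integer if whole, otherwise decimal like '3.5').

Answer: 15

Derivation:
Step 1: insert 7 -> lo=[7] (size 1, max 7) hi=[] (size 0) -> median=7
Step 2: insert 23 -> lo=[7] (size 1, max 7) hi=[23] (size 1, min 23) -> median=15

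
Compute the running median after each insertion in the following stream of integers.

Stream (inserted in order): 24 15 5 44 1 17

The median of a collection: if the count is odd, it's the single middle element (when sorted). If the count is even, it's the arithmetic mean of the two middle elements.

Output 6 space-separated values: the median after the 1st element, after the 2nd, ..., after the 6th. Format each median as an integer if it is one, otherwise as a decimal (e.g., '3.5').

Answer: 24 19.5 15 19.5 15 16

Derivation:
Step 1: insert 24 -> lo=[24] (size 1, max 24) hi=[] (size 0) -> median=24
Step 2: insert 15 -> lo=[15] (size 1, max 15) hi=[24] (size 1, min 24) -> median=19.5
Step 3: insert 5 -> lo=[5, 15] (size 2, max 15) hi=[24] (size 1, min 24) -> median=15
Step 4: insert 44 -> lo=[5, 15] (size 2, max 15) hi=[24, 44] (size 2, min 24) -> median=19.5
Step 5: insert 1 -> lo=[1, 5, 15] (size 3, max 15) hi=[24, 44] (size 2, min 24) -> median=15
Step 6: insert 17 -> lo=[1, 5, 15] (size 3, max 15) hi=[17, 24, 44] (size 3, min 17) -> median=16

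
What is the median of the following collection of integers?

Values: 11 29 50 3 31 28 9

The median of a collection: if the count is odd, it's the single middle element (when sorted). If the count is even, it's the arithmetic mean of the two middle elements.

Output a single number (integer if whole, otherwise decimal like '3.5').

Answer: 28

Derivation:
Step 1: insert 11 -> lo=[11] (size 1, max 11) hi=[] (size 0) -> median=11
Step 2: insert 29 -> lo=[11] (size 1, max 11) hi=[29] (size 1, min 29) -> median=20
Step 3: insert 50 -> lo=[11, 29] (size 2, max 29) hi=[50] (size 1, min 50) -> median=29
Step 4: insert 3 -> lo=[3, 11] (size 2, max 11) hi=[29, 50] (size 2, min 29) -> median=20
Step 5: insert 31 -> lo=[3, 11, 29] (size 3, max 29) hi=[31, 50] (size 2, min 31) -> median=29
Step 6: insert 28 -> lo=[3, 11, 28] (size 3, max 28) hi=[29, 31, 50] (size 3, min 29) -> median=28.5
Step 7: insert 9 -> lo=[3, 9, 11, 28] (size 4, max 28) hi=[29, 31, 50] (size 3, min 29) -> median=28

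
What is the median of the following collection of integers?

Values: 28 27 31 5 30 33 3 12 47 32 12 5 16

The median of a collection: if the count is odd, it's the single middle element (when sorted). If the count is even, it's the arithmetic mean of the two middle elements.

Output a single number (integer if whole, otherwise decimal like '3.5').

Answer: 27

Derivation:
Step 1: insert 28 -> lo=[28] (size 1, max 28) hi=[] (size 0) -> median=28
Step 2: insert 27 -> lo=[27] (size 1, max 27) hi=[28] (size 1, min 28) -> median=27.5
Step 3: insert 31 -> lo=[27, 28] (size 2, max 28) hi=[31] (size 1, min 31) -> median=28
Step 4: insert 5 -> lo=[5, 27] (size 2, max 27) hi=[28, 31] (size 2, min 28) -> median=27.5
Step 5: insert 30 -> lo=[5, 27, 28] (size 3, max 28) hi=[30, 31] (size 2, min 30) -> median=28
Step 6: insert 33 -> lo=[5, 27, 28] (size 3, max 28) hi=[30, 31, 33] (size 3, min 30) -> median=29
Step 7: insert 3 -> lo=[3, 5, 27, 28] (size 4, max 28) hi=[30, 31, 33] (size 3, min 30) -> median=28
Step 8: insert 12 -> lo=[3, 5, 12, 27] (size 4, max 27) hi=[28, 30, 31, 33] (size 4, min 28) -> median=27.5
Step 9: insert 47 -> lo=[3, 5, 12, 27, 28] (size 5, max 28) hi=[30, 31, 33, 47] (size 4, min 30) -> median=28
Step 10: insert 32 -> lo=[3, 5, 12, 27, 28] (size 5, max 28) hi=[30, 31, 32, 33, 47] (size 5, min 30) -> median=29
Step 11: insert 12 -> lo=[3, 5, 12, 12, 27, 28] (size 6, max 28) hi=[30, 31, 32, 33, 47] (size 5, min 30) -> median=28
Step 12: insert 5 -> lo=[3, 5, 5, 12, 12, 27] (size 6, max 27) hi=[28, 30, 31, 32, 33, 47] (size 6, min 28) -> median=27.5
Step 13: insert 16 -> lo=[3, 5, 5, 12, 12, 16, 27] (size 7, max 27) hi=[28, 30, 31, 32, 33, 47] (size 6, min 28) -> median=27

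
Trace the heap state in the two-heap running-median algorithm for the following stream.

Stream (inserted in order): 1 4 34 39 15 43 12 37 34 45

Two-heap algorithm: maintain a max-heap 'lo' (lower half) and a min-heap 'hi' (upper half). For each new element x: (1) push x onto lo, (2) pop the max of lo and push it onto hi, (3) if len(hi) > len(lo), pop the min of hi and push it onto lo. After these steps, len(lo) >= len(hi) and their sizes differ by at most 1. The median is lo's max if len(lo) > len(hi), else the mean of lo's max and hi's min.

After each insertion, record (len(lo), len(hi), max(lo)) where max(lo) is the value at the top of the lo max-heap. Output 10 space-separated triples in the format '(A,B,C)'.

Answer: (1,0,1) (1,1,1) (2,1,4) (2,2,4) (3,2,15) (3,3,15) (4,3,15) (4,4,15) (5,4,34) (5,5,34)

Derivation:
Step 1: insert 1 -> lo=[1] hi=[] -> (len(lo)=1, len(hi)=0, max(lo)=1)
Step 2: insert 4 -> lo=[1] hi=[4] -> (len(lo)=1, len(hi)=1, max(lo)=1)
Step 3: insert 34 -> lo=[1, 4] hi=[34] -> (len(lo)=2, len(hi)=1, max(lo)=4)
Step 4: insert 39 -> lo=[1, 4] hi=[34, 39] -> (len(lo)=2, len(hi)=2, max(lo)=4)
Step 5: insert 15 -> lo=[1, 4, 15] hi=[34, 39] -> (len(lo)=3, len(hi)=2, max(lo)=15)
Step 6: insert 43 -> lo=[1, 4, 15] hi=[34, 39, 43] -> (len(lo)=3, len(hi)=3, max(lo)=15)
Step 7: insert 12 -> lo=[1, 4, 12, 15] hi=[34, 39, 43] -> (len(lo)=4, len(hi)=3, max(lo)=15)
Step 8: insert 37 -> lo=[1, 4, 12, 15] hi=[34, 37, 39, 43] -> (len(lo)=4, len(hi)=4, max(lo)=15)
Step 9: insert 34 -> lo=[1, 4, 12, 15, 34] hi=[34, 37, 39, 43] -> (len(lo)=5, len(hi)=4, max(lo)=34)
Step 10: insert 45 -> lo=[1, 4, 12, 15, 34] hi=[34, 37, 39, 43, 45] -> (len(lo)=5, len(hi)=5, max(lo)=34)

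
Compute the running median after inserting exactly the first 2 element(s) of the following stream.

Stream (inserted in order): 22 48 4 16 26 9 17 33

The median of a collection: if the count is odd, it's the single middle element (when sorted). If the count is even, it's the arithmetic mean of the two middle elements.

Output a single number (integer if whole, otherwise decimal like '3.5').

Step 1: insert 22 -> lo=[22] (size 1, max 22) hi=[] (size 0) -> median=22
Step 2: insert 48 -> lo=[22] (size 1, max 22) hi=[48] (size 1, min 48) -> median=35

Answer: 35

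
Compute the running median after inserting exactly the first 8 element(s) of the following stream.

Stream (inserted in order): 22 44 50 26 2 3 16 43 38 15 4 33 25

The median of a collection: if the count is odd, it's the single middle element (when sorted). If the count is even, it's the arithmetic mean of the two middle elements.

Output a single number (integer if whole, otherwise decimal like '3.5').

Answer: 24

Derivation:
Step 1: insert 22 -> lo=[22] (size 1, max 22) hi=[] (size 0) -> median=22
Step 2: insert 44 -> lo=[22] (size 1, max 22) hi=[44] (size 1, min 44) -> median=33
Step 3: insert 50 -> lo=[22, 44] (size 2, max 44) hi=[50] (size 1, min 50) -> median=44
Step 4: insert 26 -> lo=[22, 26] (size 2, max 26) hi=[44, 50] (size 2, min 44) -> median=35
Step 5: insert 2 -> lo=[2, 22, 26] (size 3, max 26) hi=[44, 50] (size 2, min 44) -> median=26
Step 6: insert 3 -> lo=[2, 3, 22] (size 3, max 22) hi=[26, 44, 50] (size 3, min 26) -> median=24
Step 7: insert 16 -> lo=[2, 3, 16, 22] (size 4, max 22) hi=[26, 44, 50] (size 3, min 26) -> median=22
Step 8: insert 43 -> lo=[2, 3, 16, 22] (size 4, max 22) hi=[26, 43, 44, 50] (size 4, min 26) -> median=24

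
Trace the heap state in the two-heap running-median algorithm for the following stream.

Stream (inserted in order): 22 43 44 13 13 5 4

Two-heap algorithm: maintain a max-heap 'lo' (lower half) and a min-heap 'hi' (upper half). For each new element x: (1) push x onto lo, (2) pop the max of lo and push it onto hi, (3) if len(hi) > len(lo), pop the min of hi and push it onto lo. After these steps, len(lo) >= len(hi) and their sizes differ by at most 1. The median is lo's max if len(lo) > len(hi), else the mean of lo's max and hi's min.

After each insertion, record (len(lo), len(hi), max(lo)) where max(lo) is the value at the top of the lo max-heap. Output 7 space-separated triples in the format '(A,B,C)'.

Step 1: insert 22 -> lo=[22] hi=[] -> (len(lo)=1, len(hi)=0, max(lo)=22)
Step 2: insert 43 -> lo=[22] hi=[43] -> (len(lo)=1, len(hi)=1, max(lo)=22)
Step 3: insert 44 -> lo=[22, 43] hi=[44] -> (len(lo)=2, len(hi)=1, max(lo)=43)
Step 4: insert 13 -> lo=[13, 22] hi=[43, 44] -> (len(lo)=2, len(hi)=2, max(lo)=22)
Step 5: insert 13 -> lo=[13, 13, 22] hi=[43, 44] -> (len(lo)=3, len(hi)=2, max(lo)=22)
Step 6: insert 5 -> lo=[5, 13, 13] hi=[22, 43, 44] -> (len(lo)=3, len(hi)=3, max(lo)=13)
Step 7: insert 4 -> lo=[4, 5, 13, 13] hi=[22, 43, 44] -> (len(lo)=4, len(hi)=3, max(lo)=13)

Answer: (1,0,22) (1,1,22) (2,1,43) (2,2,22) (3,2,22) (3,3,13) (4,3,13)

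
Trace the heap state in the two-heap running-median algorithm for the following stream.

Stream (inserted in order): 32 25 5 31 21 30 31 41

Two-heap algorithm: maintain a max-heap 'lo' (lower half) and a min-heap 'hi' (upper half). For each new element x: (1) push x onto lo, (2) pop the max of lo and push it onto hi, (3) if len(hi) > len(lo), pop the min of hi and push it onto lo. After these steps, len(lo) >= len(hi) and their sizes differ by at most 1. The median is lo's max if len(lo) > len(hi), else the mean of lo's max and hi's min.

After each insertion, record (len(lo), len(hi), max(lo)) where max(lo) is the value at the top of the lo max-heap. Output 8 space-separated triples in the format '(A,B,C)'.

Step 1: insert 32 -> lo=[32] hi=[] -> (len(lo)=1, len(hi)=0, max(lo)=32)
Step 2: insert 25 -> lo=[25] hi=[32] -> (len(lo)=1, len(hi)=1, max(lo)=25)
Step 3: insert 5 -> lo=[5, 25] hi=[32] -> (len(lo)=2, len(hi)=1, max(lo)=25)
Step 4: insert 31 -> lo=[5, 25] hi=[31, 32] -> (len(lo)=2, len(hi)=2, max(lo)=25)
Step 5: insert 21 -> lo=[5, 21, 25] hi=[31, 32] -> (len(lo)=3, len(hi)=2, max(lo)=25)
Step 6: insert 30 -> lo=[5, 21, 25] hi=[30, 31, 32] -> (len(lo)=3, len(hi)=3, max(lo)=25)
Step 7: insert 31 -> lo=[5, 21, 25, 30] hi=[31, 31, 32] -> (len(lo)=4, len(hi)=3, max(lo)=30)
Step 8: insert 41 -> lo=[5, 21, 25, 30] hi=[31, 31, 32, 41] -> (len(lo)=4, len(hi)=4, max(lo)=30)

Answer: (1,0,32) (1,1,25) (2,1,25) (2,2,25) (3,2,25) (3,3,25) (4,3,30) (4,4,30)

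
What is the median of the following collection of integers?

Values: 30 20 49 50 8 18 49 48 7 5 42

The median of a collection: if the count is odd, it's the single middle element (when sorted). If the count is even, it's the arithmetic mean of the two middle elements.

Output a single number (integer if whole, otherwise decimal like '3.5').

Step 1: insert 30 -> lo=[30] (size 1, max 30) hi=[] (size 0) -> median=30
Step 2: insert 20 -> lo=[20] (size 1, max 20) hi=[30] (size 1, min 30) -> median=25
Step 3: insert 49 -> lo=[20, 30] (size 2, max 30) hi=[49] (size 1, min 49) -> median=30
Step 4: insert 50 -> lo=[20, 30] (size 2, max 30) hi=[49, 50] (size 2, min 49) -> median=39.5
Step 5: insert 8 -> lo=[8, 20, 30] (size 3, max 30) hi=[49, 50] (size 2, min 49) -> median=30
Step 6: insert 18 -> lo=[8, 18, 20] (size 3, max 20) hi=[30, 49, 50] (size 3, min 30) -> median=25
Step 7: insert 49 -> lo=[8, 18, 20, 30] (size 4, max 30) hi=[49, 49, 50] (size 3, min 49) -> median=30
Step 8: insert 48 -> lo=[8, 18, 20, 30] (size 4, max 30) hi=[48, 49, 49, 50] (size 4, min 48) -> median=39
Step 9: insert 7 -> lo=[7, 8, 18, 20, 30] (size 5, max 30) hi=[48, 49, 49, 50] (size 4, min 48) -> median=30
Step 10: insert 5 -> lo=[5, 7, 8, 18, 20] (size 5, max 20) hi=[30, 48, 49, 49, 50] (size 5, min 30) -> median=25
Step 11: insert 42 -> lo=[5, 7, 8, 18, 20, 30] (size 6, max 30) hi=[42, 48, 49, 49, 50] (size 5, min 42) -> median=30

Answer: 30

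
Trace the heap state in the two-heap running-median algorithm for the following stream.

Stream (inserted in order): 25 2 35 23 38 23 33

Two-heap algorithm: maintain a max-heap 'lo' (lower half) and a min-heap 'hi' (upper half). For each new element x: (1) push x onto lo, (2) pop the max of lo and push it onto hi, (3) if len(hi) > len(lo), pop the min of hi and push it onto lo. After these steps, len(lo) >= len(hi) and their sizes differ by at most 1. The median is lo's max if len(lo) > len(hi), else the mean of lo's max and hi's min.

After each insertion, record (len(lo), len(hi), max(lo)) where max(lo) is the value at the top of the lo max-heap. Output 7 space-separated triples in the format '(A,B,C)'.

Step 1: insert 25 -> lo=[25] hi=[] -> (len(lo)=1, len(hi)=0, max(lo)=25)
Step 2: insert 2 -> lo=[2] hi=[25] -> (len(lo)=1, len(hi)=1, max(lo)=2)
Step 3: insert 35 -> lo=[2, 25] hi=[35] -> (len(lo)=2, len(hi)=1, max(lo)=25)
Step 4: insert 23 -> lo=[2, 23] hi=[25, 35] -> (len(lo)=2, len(hi)=2, max(lo)=23)
Step 5: insert 38 -> lo=[2, 23, 25] hi=[35, 38] -> (len(lo)=3, len(hi)=2, max(lo)=25)
Step 6: insert 23 -> lo=[2, 23, 23] hi=[25, 35, 38] -> (len(lo)=3, len(hi)=3, max(lo)=23)
Step 7: insert 33 -> lo=[2, 23, 23, 25] hi=[33, 35, 38] -> (len(lo)=4, len(hi)=3, max(lo)=25)

Answer: (1,0,25) (1,1,2) (2,1,25) (2,2,23) (3,2,25) (3,3,23) (4,3,25)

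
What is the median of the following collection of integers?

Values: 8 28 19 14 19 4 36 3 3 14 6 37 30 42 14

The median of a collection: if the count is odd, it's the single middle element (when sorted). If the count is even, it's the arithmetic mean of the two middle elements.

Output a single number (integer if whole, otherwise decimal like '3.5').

Step 1: insert 8 -> lo=[8] (size 1, max 8) hi=[] (size 0) -> median=8
Step 2: insert 28 -> lo=[8] (size 1, max 8) hi=[28] (size 1, min 28) -> median=18
Step 3: insert 19 -> lo=[8, 19] (size 2, max 19) hi=[28] (size 1, min 28) -> median=19
Step 4: insert 14 -> lo=[8, 14] (size 2, max 14) hi=[19, 28] (size 2, min 19) -> median=16.5
Step 5: insert 19 -> lo=[8, 14, 19] (size 3, max 19) hi=[19, 28] (size 2, min 19) -> median=19
Step 6: insert 4 -> lo=[4, 8, 14] (size 3, max 14) hi=[19, 19, 28] (size 3, min 19) -> median=16.5
Step 7: insert 36 -> lo=[4, 8, 14, 19] (size 4, max 19) hi=[19, 28, 36] (size 3, min 19) -> median=19
Step 8: insert 3 -> lo=[3, 4, 8, 14] (size 4, max 14) hi=[19, 19, 28, 36] (size 4, min 19) -> median=16.5
Step 9: insert 3 -> lo=[3, 3, 4, 8, 14] (size 5, max 14) hi=[19, 19, 28, 36] (size 4, min 19) -> median=14
Step 10: insert 14 -> lo=[3, 3, 4, 8, 14] (size 5, max 14) hi=[14, 19, 19, 28, 36] (size 5, min 14) -> median=14
Step 11: insert 6 -> lo=[3, 3, 4, 6, 8, 14] (size 6, max 14) hi=[14, 19, 19, 28, 36] (size 5, min 14) -> median=14
Step 12: insert 37 -> lo=[3, 3, 4, 6, 8, 14] (size 6, max 14) hi=[14, 19, 19, 28, 36, 37] (size 6, min 14) -> median=14
Step 13: insert 30 -> lo=[3, 3, 4, 6, 8, 14, 14] (size 7, max 14) hi=[19, 19, 28, 30, 36, 37] (size 6, min 19) -> median=14
Step 14: insert 42 -> lo=[3, 3, 4, 6, 8, 14, 14] (size 7, max 14) hi=[19, 19, 28, 30, 36, 37, 42] (size 7, min 19) -> median=16.5
Step 15: insert 14 -> lo=[3, 3, 4, 6, 8, 14, 14, 14] (size 8, max 14) hi=[19, 19, 28, 30, 36, 37, 42] (size 7, min 19) -> median=14

Answer: 14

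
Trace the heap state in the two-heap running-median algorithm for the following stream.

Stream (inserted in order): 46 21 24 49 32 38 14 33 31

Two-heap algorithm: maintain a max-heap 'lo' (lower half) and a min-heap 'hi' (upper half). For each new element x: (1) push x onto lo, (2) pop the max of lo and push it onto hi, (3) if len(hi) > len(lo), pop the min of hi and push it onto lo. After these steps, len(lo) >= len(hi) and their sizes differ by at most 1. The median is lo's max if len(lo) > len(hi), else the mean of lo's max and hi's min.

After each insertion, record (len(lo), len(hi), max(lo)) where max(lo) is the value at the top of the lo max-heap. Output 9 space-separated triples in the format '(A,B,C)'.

Answer: (1,0,46) (1,1,21) (2,1,24) (2,2,24) (3,2,32) (3,3,32) (4,3,32) (4,4,32) (5,4,32)

Derivation:
Step 1: insert 46 -> lo=[46] hi=[] -> (len(lo)=1, len(hi)=0, max(lo)=46)
Step 2: insert 21 -> lo=[21] hi=[46] -> (len(lo)=1, len(hi)=1, max(lo)=21)
Step 3: insert 24 -> lo=[21, 24] hi=[46] -> (len(lo)=2, len(hi)=1, max(lo)=24)
Step 4: insert 49 -> lo=[21, 24] hi=[46, 49] -> (len(lo)=2, len(hi)=2, max(lo)=24)
Step 5: insert 32 -> lo=[21, 24, 32] hi=[46, 49] -> (len(lo)=3, len(hi)=2, max(lo)=32)
Step 6: insert 38 -> lo=[21, 24, 32] hi=[38, 46, 49] -> (len(lo)=3, len(hi)=3, max(lo)=32)
Step 7: insert 14 -> lo=[14, 21, 24, 32] hi=[38, 46, 49] -> (len(lo)=4, len(hi)=3, max(lo)=32)
Step 8: insert 33 -> lo=[14, 21, 24, 32] hi=[33, 38, 46, 49] -> (len(lo)=4, len(hi)=4, max(lo)=32)
Step 9: insert 31 -> lo=[14, 21, 24, 31, 32] hi=[33, 38, 46, 49] -> (len(lo)=5, len(hi)=4, max(lo)=32)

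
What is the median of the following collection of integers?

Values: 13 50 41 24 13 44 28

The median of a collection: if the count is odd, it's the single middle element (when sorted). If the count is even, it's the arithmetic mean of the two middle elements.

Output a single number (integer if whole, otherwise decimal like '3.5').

Step 1: insert 13 -> lo=[13] (size 1, max 13) hi=[] (size 0) -> median=13
Step 2: insert 50 -> lo=[13] (size 1, max 13) hi=[50] (size 1, min 50) -> median=31.5
Step 3: insert 41 -> lo=[13, 41] (size 2, max 41) hi=[50] (size 1, min 50) -> median=41
Step 4: insert 24 -> lo=[13, 24] (size 2, max 24) hi=[41, 50] (size 2, min 41) -> median=32.5
Step 5: insert 13 -> lo=[13, 13, 24] (size 3, max 24) hi=[41, 50] (size 2, min 41) -> median=24
Step 6: insert 44 -> lo=[13, 13, 24] (size 3, max 24) hi=[41, 44, 50] (size 3, min 41) -> median=32.5
Step 7: insert 28 -> lo=[13, 13, 24, 28] (size 4, max 28) hi=[41, 44, 50] (size 3, min 41) -> median=28

Answer: 28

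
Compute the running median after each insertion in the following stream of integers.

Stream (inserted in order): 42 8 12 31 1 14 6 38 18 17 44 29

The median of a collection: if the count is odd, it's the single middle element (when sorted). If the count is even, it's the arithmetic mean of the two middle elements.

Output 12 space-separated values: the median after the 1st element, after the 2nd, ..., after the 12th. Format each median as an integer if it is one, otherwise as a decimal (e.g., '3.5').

Answer: 42 25 12 21.5 12 13 12 13 14 15.5 17 17.5

Derivation:
Step 1: insert 42 -> lo=[42] (size 1, max 42) hi=[] (size 0) -> median=42
Step 2: insert 8 -> lo=[8] (size 1, max 8) hi=[42] (size 1, min 42) -> median=25
Step 3: insert 12 -> lo=[8, 12] (size 2, max 12) hi=[42] (size 1, min 42) -> median=12
Step 4: insert 31 -> lo=[8, 12] (size 2, max 12) hi=[31, 42] (size 2, min 31) -> median=21.5
Step 5: insert 1 -> lo=[1, 8, 12] (size 3, max 12) hi=[31, 42] (size 2, min 31) -> median=12
Step 6: insert 14 -> lo=[1, 8, 12] (size 3, max 12) hi=[14, 31, 42] (size 3, min 14) -> median=13
Step 7: insert 6 -> lo=[1, 6, 8, 12] (size 4, max 12) hi=[14, 31, 42] (size 3, min 14) -> median=12
Step 8: insert 38 -> lo=[1, 6, 8, 12] (size 4, max 12) hi=[14, 31, 38, 42] (size 4, min 14) -> median=13
Step 9: insert 18 -> lo=[1, 6, 8, 12, 14] (size 5, max 14) hi=[18, 31, 38, 42] (size 4, min 18) -> median=14
Step 10: insert 17 -> lo=[1, 6, 8, 12, 14] (size 5, max 14) hi=[17, 18, 31, 38, 42] (size 5, min 17) -> median=15.5
Step 11: insert 44 -> lo=[1, 6, 8, 12, 14, 17] (size 6, max 17) hi=[18, 31, 38, 42, 44] (size 5, min 18) -> median=17
Step 12: insert 29 -> lo=[1, 6, 8, 12, 14, 17] (size 6, max 17) hi=[18, 29, 31, 38, 42, 44] (size 6, min 18) -> median=17.5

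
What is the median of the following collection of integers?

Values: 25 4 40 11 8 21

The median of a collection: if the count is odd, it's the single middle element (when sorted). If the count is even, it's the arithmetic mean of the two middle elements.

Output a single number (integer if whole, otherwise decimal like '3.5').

Step 1: insert 25 -> lo=[25] (size 1, max 25) hi=[] (size 0) -> median=25
Step 2: insert 4 -> lo=[4] (size 1, max 4) hi=[25] (size 1, min 25) -> median=14.5
Step 3: insert 40 -> lo=[4, 25] (size 2, max 25) hi=[40] (size 1, min 40) -> median=25
Step 4: insert 11 -> lo=[4, 11] (size 2, max 11) hi=[25, 40] (size 2, min 25) -> median=18
Step 5: insert 8 -> lo=[4, 8, 11] (size 3, max 11) hi=[25, 40] (size 2, min 25) -> median=11
Step 6: insert 21 -> lo=[4, 8, 11] (size 3, max 11) hi=[21, 25, 40] (size 3, min 21) -> median=16

Answer: 16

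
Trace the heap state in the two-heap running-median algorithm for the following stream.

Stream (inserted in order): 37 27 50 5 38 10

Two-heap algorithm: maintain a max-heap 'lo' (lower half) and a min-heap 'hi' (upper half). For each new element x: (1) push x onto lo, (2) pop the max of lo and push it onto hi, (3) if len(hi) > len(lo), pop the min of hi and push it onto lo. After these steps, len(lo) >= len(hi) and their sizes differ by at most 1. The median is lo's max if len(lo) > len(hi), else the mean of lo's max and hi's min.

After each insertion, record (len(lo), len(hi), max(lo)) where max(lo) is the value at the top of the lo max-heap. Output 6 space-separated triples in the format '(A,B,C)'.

Answer: (1,0,37) (1,1,27) (2,1,37) (2,2,27) (3,2,37) (3,3,27)

Derivation:
Step 1: insert 37 -> lo=[37] hi=[] -> (len(lo)=1, len(hi)=0, max(lo)=37)
Step 2: insert 27 -> lo=[27] hi=[37] -> (len(lo)=1, len(hi)=1, max(lo)=27)
Step 3: insert 50 -> lo=[27, 37] hi=[50] -> (len(lo)=2, len(hi)=1, max(lo)=37)
Step 4: insert 5 -> lo=[5, 27] hi=[37, 50] -> (len(lo)=2, len(hi)=2, max(lo)=27)
Step 5: insert 38 -> lo=[5, 27, 37] hi=[38, 50] -> (len(lo)=3, len(hi)=2, max(lo)=37)
Step 6: insert 10 -> lo=[5, 10, 27] hi=[37, 38, 50] -> (len(lo)=3, len(hi)=3, max(lo)=27)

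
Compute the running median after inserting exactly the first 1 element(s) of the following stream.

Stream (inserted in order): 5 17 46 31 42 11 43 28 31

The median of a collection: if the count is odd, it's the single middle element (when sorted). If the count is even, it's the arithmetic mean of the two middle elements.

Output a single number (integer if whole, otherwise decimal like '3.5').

Step 1: insert 5 -> lo=[5] (size 1, max 5) hi=[] (size 0) -> median=5

Answer: 5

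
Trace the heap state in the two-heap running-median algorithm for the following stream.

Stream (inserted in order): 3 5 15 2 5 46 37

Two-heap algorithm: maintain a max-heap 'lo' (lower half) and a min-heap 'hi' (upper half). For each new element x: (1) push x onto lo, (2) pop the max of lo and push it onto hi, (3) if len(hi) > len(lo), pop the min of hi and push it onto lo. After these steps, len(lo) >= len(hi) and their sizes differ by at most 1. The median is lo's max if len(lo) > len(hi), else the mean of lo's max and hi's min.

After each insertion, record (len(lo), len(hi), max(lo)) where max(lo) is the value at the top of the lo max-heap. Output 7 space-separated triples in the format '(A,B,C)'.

Step 1: insert 3 -> lo=[3] hi=[] -> (len(lo)=1, len(hi)=0, max(lo)=3)
Step 2: insert 5 -> lo=[3] hi=[5] -> (len(lo)=1, len(hi)=1, max(lo)=3)
Step 3: insert 15 -> lo=[3, 5] hi=[15] -> (len(lo)=2, len(hi)=1, max(lo)=5)
Step 4: insert 2 -> lo=[2, 3] hi=[5, 15] -> (len(lo)=2, len(hi)=2, max(lo)=3)
Step 5: insert 5 -> lo=[2, 3, 5] hi=[5, 15] -> (len(lo)=3, len(hi)=2, max(lo)=5)
Step 6: insert 46 -> lo=[2, 3, 5] hi=[5, 15, 46] -> (len(lo)=3, len(hi)=3, max(lo)=5)
Step 7: insert 37 -> lo=[2, 3, 5, 5] hi=[15, 37, 46] -> (len(lo)=4, len(hi)=3, max(lo)=5)

Answer: (1,0,3) (1,1,3) (2,1,5) (2,2,3) (3,2,5) (3,3,5) (4,3,5)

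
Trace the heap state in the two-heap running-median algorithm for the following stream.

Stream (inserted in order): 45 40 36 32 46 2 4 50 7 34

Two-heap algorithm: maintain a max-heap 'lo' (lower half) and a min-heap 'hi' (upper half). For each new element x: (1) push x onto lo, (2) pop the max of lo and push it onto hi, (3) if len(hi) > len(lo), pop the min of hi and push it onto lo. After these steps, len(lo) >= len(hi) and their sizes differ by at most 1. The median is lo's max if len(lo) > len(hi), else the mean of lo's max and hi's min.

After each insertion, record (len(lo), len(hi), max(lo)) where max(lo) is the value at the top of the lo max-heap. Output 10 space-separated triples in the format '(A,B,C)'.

Answer: (1,0,45) (1,1,40) (2,1,40) (2,2,36) (3,2,40) (3,3,36) (4,3,36) (4,4,36) (5,4,36) (5,5,34)

Derivation:
Step 1: insert 45 -> lo=[45] hi=[] -> (len(lo)=1, len(hi)=0, max(lo)=45)
Step 2: insert 40 -> lo=[40] hi=[45] -> (len(lo)=1, len(hi)=1, max(lo)=40)
Step 3: insert 36 -> lo=[36, 40] hi=[45] -> (len(lo)=2, len(hi)=1, max(lo)=40)
Step 4: insert 32 -> lo=[32, 36] hi=[40, 45] -> (len(lo)=2, len(hi)=2, max(lo)=36)
Step 5: insert 46 -> lo=[32, 36, 40] hi=[45, 46] -> (len(lo)=3, len(hi)=2, max(lo)=40)
Step 6: insert 2 -> lo=[2, 32, 36] hi=[40, 45, 46] -> (len(lo)=3, len(hi)=3, max(lo)=36)
Step 7: insert 4 -> lo=[2, 4, 32, 36] hi=[40, 45, 46] -> (len(lo)=4, len(hi)=3, max(lo)=36)
Step 8: insert 50 -> lo=[2, 4, 32, 36] hi=[40, 45, 46, 50] -> (len(lo)=4, len(hi)=4, max(lo)=36)
Step 9: insert 7 -> lo=[2, 4, 7, 32, 36] hi=[40, 45, 46, 50] -> (len(lo)=5, len(hi)=4, max(lo)=36)
Step 10: insert 34 -> lo=[2, 4, 7, 32, 34] hi=[36, 40, 45, 46, 50] -> (len(lo)=5, len(hi)=5, max(lo)=34)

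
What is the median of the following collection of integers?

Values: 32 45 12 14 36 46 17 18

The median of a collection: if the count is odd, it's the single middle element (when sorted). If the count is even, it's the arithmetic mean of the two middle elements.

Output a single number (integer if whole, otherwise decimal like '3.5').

Answer: 25

Derivation:
Step 1: insert 32 -> lo=[32] (size 1, max 32) hi=[] (size 0) -> median=32
Step 2: insert 45 -> lo=[32] (size 1, max 32) hi=[45] (size 1, min 45) -> median=38.5
Step 3: insert 12 -> lo=[12, 32] (size 2, max 32) hi=[45] (size 1, min 45) -> median=32
Step 4: insert 14 -> lo=[12, 14] (size 2, max 14) hi=[32, 45] (size 2, min 32) -> median=23
Step 5: insert 36 -> lo=[12, 14, 32] (size 3, max 32) hi=[36, 45] (size 2, min 36) -> median=32
Step 6: insert 46 -> lo=[12, 14, 32] (size 3, max 32) hi=[36, 45, 46] (size 3, min 36) -> median=34
Step 7: insert 17 -> lo=[12, 14, 17, 32] (size 4, max 32) hi=[36, 45, 46] (size 3, min 36) -> median=32
Step 8: insert 18 -> lo=[12, 14, 17, 18] (size 4, max 18) hi=[32, 36, 45, 46] (size 4, min 32) -> median=25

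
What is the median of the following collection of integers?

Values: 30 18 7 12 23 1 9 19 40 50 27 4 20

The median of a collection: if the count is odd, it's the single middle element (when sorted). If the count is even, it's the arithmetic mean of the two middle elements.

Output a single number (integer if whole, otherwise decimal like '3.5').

Answer: 19

Derivation:
Step 1: insert 30 -> lo=[30] (size 1, max 30) hi=[] (size 0) -> median=30
Step 2: insert 18 -> lo=[18] (size 1, max 18) hi=[30] (size 1, min 30) -> median=24
Step 3: insert 7 -> lo=[7, 18] (size 2, max 18) hi=[30] (size 1, min 30) -> median=18
Step 4: insert 12 -> lo=[7, 12] (size 2, max 12) hi=[18, 30] (size 2, min 18) -> median=15
Step 5: insert 23 -> lo=[7, 12, 18] (size 3, max 18) hi=[23, 30] (size 2, min 23) -> median=18
Step 6: insert 1 -> lo=[1, 7, 12] (size 3, max 12) hi=[18, 23, 30] (size 3, min 18) -> median=15
Step 7: insert 9 -> lo=[1, 7, 9, 12] (size 4, max 12) hi=[18, 23, 30] (size 3, min 18) -> median=12
Step 8: insert 19 -> lo=[1, 7, 9, 12] (size 4, max 12) hi=[18, 19, 23, 30] (size 4, min 18) -> median=15
Step 9: insert 40 -> lo=[1, 7, 9, 12, 18] (size 5, max 18) hi=[19, 23, 30, 40] (size 4, min 19) -> median=18
Step 10: insert 50 -> lo=[1, 7, 9, 12, 18] (size 5, max 18) hi=[19, 23, 30, 40, 50] (size 5, min 19) -> median=18.5
Step 11: insert 27 -> lo=[1, 7, 9, 12, 18, 19] (size 6, max 19) hi=[23, 27, 30, 40, 50] (size 5, min 23) -> median=19
Step 12: insert 4 -> lo=[1, 4, 7, 9, 12, 18] (size 6, max 18) hi=[19, 23, 27, 30, 40, 50] (size 6, min 19) -> median=18.5
Step 13: insert 20 -> lo=[1, 4, 7, 9, 12, 18, 19] (size 7, max 19) hi=[20, 23, 27, 30, 40, 50] (size 6, min 20) -> median=19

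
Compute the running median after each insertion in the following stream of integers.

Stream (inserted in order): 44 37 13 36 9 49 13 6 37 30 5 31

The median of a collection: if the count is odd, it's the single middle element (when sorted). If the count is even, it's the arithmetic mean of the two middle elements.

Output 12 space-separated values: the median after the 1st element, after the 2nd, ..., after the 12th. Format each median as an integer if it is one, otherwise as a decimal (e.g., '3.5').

Step 1: insert 44 -> lo=[44] (size 1, max 44) hi=[] (size 0) -> median=44
Step 2: insert 37 -> lo=[37] (size 1, max 37) hi=[44] (size 1, min 44) -> median=40.5
Step 3: insert 13 -> lo=[13, 37] (size 2, max 37) hi=[44] (size 1, min 44) -> median=37
Step 4: insert 36 -> lo=[13, 36] (size 2, max 36) hi=[37, 44] (size 2, min 37) -> median=36.5
Step 5: insert 9 -> lo=[9, 13, 36] (size 3, max 36) hi=[37, 44] (size 2, min 37) -> median=36
Step 6: insert 49 -> lo=[9, 13, 36] (size 3, max 36) hi=[37, 44, 49] (size 3, min 37) -> median=36.5
Step 7: insert 13 -> lo=[9, 13, 13, 36] (size 4, max 36) hi=[37, 44, 49] (size 3, min 37) -> median=36
Step 8: insert 6 -> lo=[6, 9, 13, 13] (size 4, max 13) hi=[36, 37, 44, 49] (size 4, min 36) -> median=24.5
Step 9: insert 37 -> lo=[6, 9, 13, 13, 36] (size 5, max 36) hi=[37, 37, 44, 49] (size 4, min 37) -> median=36
Step 10: insert 30 -> lo=[6, 9, 13, 13, 30] (size 5, max 30) hi=[36, 37, 37, 44, 49] (size 5, min 36) -> median=33
Step 11: insert 5 -> lo=[5, 6, 9, 13, 13, 30] (size 6, max 30) hi=[36, 37, 37, 44, 49] (size 5, min 36) -> median=30
Step 12: insert 31 -> lo=[5, 6, 9, 13, 13, 30] (size 6, max 30) hi=[31, 36, 37, 37, 44, 49] (size 6, min 31) -> median=30.5

Answer: 44 40.5 37 36.5 36 36.5 36 24.5 36 33 30 30.5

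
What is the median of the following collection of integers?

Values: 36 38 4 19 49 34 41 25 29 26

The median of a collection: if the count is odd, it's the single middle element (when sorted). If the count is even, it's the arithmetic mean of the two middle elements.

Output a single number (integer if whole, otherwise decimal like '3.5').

Answer: 31.5

Derivation:
Step 1: insert 36 -> lo=[36] (size 1, max 36) hi=[] (size 0) -> median=36
Step 2: insert 38 -> lo=[36] (size 1, max 36) hi=[38] (size 1, min 38) -> median=37
Step 3: insert 4 -> lo=[4, 36] (size 2, max 36) hi=[38] (size 1, min 38) -> median=36
Step 4: insert 19 -> lo=[4, 19] (size 2, max 19) hi=[36, 38] (size 2, min 36) -> median=27.5
Step 5: insert 49 -> lo=[4, 19, 36] (size 3, max 36) hi=[38, 49] (size 2, min 38) -> median=36
Step 6: insert 34 -> lo=[4, 19, 34] (size 3, max 34) hi=[36, 38, 49] (size 3, min 36) -> median=35
Step 7: insert 41 -> lo=[4, 19, 34, 36] (size 4, max 36) hi=[38, 41, 49] (size 3, min 38) -> median=36
Step 8: insert 25 -> lo=[4, 19, 25, 34] (size 4, max 34) hi=[36, 38, 41, 49] (size 4, min 36) -> median=35
Step 9: insert 29 -> lo=[4, 19, 25, 29, 34] (size 5, max 34) hi=[36, 38, 41, 49] (size 4, min 36) -> median=34
Step 10: insert 26 -> lo=[4, 19, 25, 26, 29] (size 5, max 29) hi=[34, 36, 38, 41, 49] (size 5, min 34) -> median=31.5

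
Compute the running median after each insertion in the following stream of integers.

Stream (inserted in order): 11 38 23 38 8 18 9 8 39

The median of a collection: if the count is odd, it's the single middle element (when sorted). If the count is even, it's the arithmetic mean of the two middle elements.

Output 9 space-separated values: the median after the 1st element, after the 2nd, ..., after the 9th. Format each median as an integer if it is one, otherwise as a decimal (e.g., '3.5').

Step 1: insert 11 -> lo=[11] (size 1, max 11) hi=[] (size 0) -> median=11
Step 2: insert 38 -> lo=[11] (size 1, max 11) hi=[38] (size 1, min 38) -> median=24.5
Step 3: insert 23 -> lo=[11, 23] (size 2, max 23) hi=[38] (size 1, min 38) -> median=23
Step 4: insert 38 -> lo=[11, 23] (size 2, max 23) hi=[38, 38] (size 2, min 38) -> median=30.5
Step 5: insert 8 -> lo=[8, 11, 23] (size 3, max 23) hi=[38, 38] (size 2, min 38) -> median=23
Step 6: insert 18 -> lo=[8, 11, 18] (size 3, max 18) hi=[23, 38, 38] (size 3, min 23) -> median=20.5
Step 7: insert 9 -> lo=[8, 9, 11, 18] (size 4, max 18) hi=[23, 38, 38] (size 3, min 23) -> median=18
Step 8: insert 8 -> lo=[8, 8, 9, 11] (size 4, max 11) hi=[18, 23, 38, 38] (size 4, min 18) -> median=14.5
Step 9: insert 39 -> lo=[8, 8, 9, 11, 18] (size 5, max 18) hi=[23, 38, 38, 39] (size 4, min 23) -> median=18

Answer: 11 24.5 23 30.5 23 20.5 18 14.5 18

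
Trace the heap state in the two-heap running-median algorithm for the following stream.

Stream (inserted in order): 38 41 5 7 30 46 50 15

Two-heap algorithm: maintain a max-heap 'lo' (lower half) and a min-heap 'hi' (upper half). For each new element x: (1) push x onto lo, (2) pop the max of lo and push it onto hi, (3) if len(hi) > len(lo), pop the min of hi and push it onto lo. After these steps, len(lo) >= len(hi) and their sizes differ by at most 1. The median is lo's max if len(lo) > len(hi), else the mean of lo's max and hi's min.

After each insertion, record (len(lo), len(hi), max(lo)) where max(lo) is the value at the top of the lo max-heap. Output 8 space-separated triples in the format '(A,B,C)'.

Answer: (1,0,38) (1,1,38) (2,1,38) (2,2,7) (3,2,30) (3,3,30) (4,3,38) (4,4,30)

Derivation:
Step 1: insert 38 -> lo=[38] hi=[] -> (len(lo)=1, len(hi)=0, max(lo)=38)
Step 2: insert 41 -> lo=[38] hi=[41] -> (len(lo)=1, len(hi)=1, max(lo)=38)
Step 3: insert 5 -> lo=[5, 38] hi=[41] -> (len(lo)=2, len(hi)=1, max(lo)=38)
Step 4: insert 7 -> lo=[5, 7] hi=[38, 41] -> (len(lo)=2, len(hi)=2, max(lo)=7)
Step 5: insert 30 -> lo=[5, 7, 30] hi=[38, 41] -> (len(lo)=3, len(hi)=2, max(lo)=30)
Step 6: insert 46 -> lo=[5, 7, 30] hi=[38, 41, 46] -> (len(lo)=3, len(hi)=3, max(lo)=30)
Step 7: insert 50 -> lo=[5, 7, 30, 38] hi=[41, 46, 50] -> (len(lo)=4, len(hi)=3, max(lo)=38)
Step 8: insert 15 -> lo=[5, 7, 15, 30] hi=[38, 41, 46, 50] -> (len(lo)=4, len(hi)=4, max(lo)=30)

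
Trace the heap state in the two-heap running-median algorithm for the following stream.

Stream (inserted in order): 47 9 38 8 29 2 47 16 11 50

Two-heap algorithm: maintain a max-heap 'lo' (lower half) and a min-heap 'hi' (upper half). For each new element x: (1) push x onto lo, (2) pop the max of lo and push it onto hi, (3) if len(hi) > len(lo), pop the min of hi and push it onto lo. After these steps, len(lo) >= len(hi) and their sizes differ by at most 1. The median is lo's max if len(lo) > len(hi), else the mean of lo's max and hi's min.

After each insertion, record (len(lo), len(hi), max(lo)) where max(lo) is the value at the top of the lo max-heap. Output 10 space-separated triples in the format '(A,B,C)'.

Step 1: insert 47 -> lo=[47] hi=[] -> (len(lo)=1, len(hi)=0, max(lo)=47)
Step 2: insert 9 -> lo=[9] hi=[47] -> (len(lo)=1, len(hi)=1, max(lo)=9)
Step 3: insert 38 -> lo=[9, 38] hi=[47] -> (len(lo)=2, len(hi)=1, max(lo)=38)
Step 4: insert 8 -> lo=[8, 9] hi=[38, 47] -> (len(lo)=2, len(hi)=2, max(lo)=9)
Step 5: insert 29 -> lo=[8, 9, 29] hi=[38, 47] -> (len(lo)=3, len(hi)=2, max(lo)=29)
Step 6: insert 2 -> lo=[2, 8, 9] hi=[29, 38, 47] -> (len(lo)=3, len(hi)=3, max(lo)=9)
Step 7: insert 47 -> lo=[2, 8, 9, 29] hi=[38, 47, 47] -> (len(lo)=4, len(hi)=3, max(lo)=29)
Step 8: insert 16 -> lo=[2, 8, 9, 16] hi=[29, 38, 47, 47] -> (len(lo)=4, len(hi)=4, max(lo)=16)
Step 9: insert 11 -> lo=[2, 8, 9, 11, 16] hi=[29, 38, 47, 47] -> (len(lo)=5, len(hi)=4, max(lo)=16)
Step 10: insert 50 -> lo=[2, 8, 9, 11, 16] hi=[29, 38, 47, 47, 50] -> (len(lo)=5, len(hi)=5, max(lo)=16)

Answer: (1,0,47) (1,1,9) (2,1,38) (2,2,9) (3,2,29) (3,3,9) (4,3,29) (4,4,16) (5,4,16) (5,5,16)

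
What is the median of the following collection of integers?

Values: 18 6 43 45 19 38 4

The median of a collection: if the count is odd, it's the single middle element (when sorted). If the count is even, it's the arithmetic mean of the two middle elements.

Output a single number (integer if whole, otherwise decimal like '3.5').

Answer: 19

Derivation:
Step 1: insert 18 -> lo=[18] (size 1, max 18) hi=[] (size 0) -> median=18
Step 2: insert 6 -> lo=[6] (size 1, max 6) hi=[18] (size 1, min 18) -> median=12
Step 3: insert 43 -> lo=[6, 18] (size 2, max 18) hi=[43] (size 1, min 43) -> median=18
Step 4: insert 45 -> lo=[6, 18] (size 2, max 18) hi=[43, 45] (size 2, min 43) -> median=30.5
Step 5: insert 19 -> lo=[6, 18, 19] (size 3, max 19) hi=[43, 45] (size 2, min 43) -> median=19
Step 6: insert 38 -> lo=[6, 18, 19] (size 3, max 19) hi=[38, 43, 45] (size 3, min 38) -> median=28.5
Step 7: insert 4 -> lo=[4, 6, 18, 19] (size 4, max 19) hi=[38, 43, 45] (size 3, min 38) -> median=19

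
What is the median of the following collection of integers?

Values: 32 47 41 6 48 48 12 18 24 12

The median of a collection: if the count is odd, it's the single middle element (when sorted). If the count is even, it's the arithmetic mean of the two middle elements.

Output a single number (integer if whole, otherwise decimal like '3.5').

Answer: 28

Derivation:
Step 1: insert 32 -> lo=[32] (size 1, max 32) hi=[] (size 0) -> median=32
Step 2: insert 47 -> lo=[32] (size 1, max 32) hi=[47] (size 1, min 47) -> median=39.5
Step 3: insert 41 -> lo=[32, 41] (size 2, max 41) hi=[47] (size 1, min 47) -> median=41
Step 4: insert 6 -> lo=[6, 32] (size 2, max 32) hi=[41, 47] (size 2, min 41) -> median=36.5
Step 5: insert 48 -> lo=[6, 32, 41] (size 3, max 41) hi=[47, 48] (size 2, min 47) -> median=41
Step 6: insert 48 -> lo=[6, 32, 41] (size 3, max 41) hi=[47, 48, 48] (size 3, min 47) -> median=44
Step 7: insert 12 -> lo=[6, 12, 32, 41] (size 4, max 41) hi=[47, 48, 48] (size 3, min 47) -> median=41
Step 8: insert 18 -> lo=[6, 12, 18, 32] (size 4, max 32) hi=[41, 47, 48, 48] (size 4, min 41) -> median=36.5
Step 9: insert 24 -> lo=[6, 12, 18, 24, 32] (size 5, max 32) hi=[41, 47, 48, 48] (size 4, min 41) -> median=32
Step 10: insert 12 -> lo=[6, 12, 12, 18, 24] (size 5, max 24) hi=[32, 41, 47, 48, 48] (size 5, min 32) -> median=28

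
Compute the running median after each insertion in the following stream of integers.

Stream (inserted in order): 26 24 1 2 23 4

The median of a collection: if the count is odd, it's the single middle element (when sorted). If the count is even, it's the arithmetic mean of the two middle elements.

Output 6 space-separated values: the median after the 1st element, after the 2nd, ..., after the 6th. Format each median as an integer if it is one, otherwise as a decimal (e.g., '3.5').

Answer: 26 25 24 13 23 13.5

Derivation:
Step 1: insert 26 -> lo=[26] (size 1, max 26) hi=[] (size 0) -> median=26
Step 2: insert 24 -> lo=[24] (size 1, max 24) hi=[26] (size 1, min 26) -> median=25
Step 3: insert 1 -> lo=[1, 24] (size 2, max 24) hi=[26] (size 1, min 26) -> median=24
Step 4: insert 2 -> lo=[1, 2] (size 2, max 2) hi=[24, 26] (size 2, min 24) -> median=13
Step 5: insert 23 -> lo=[1, 2, 23] (size 3, max 23) hi=[24, 26] (size 2, min 24) -> median=23
Step 6: insert 4 -> lo=[1, 2, 4] (size 3, max 4) hi=[23, 24, 26] (size 3, min 23) -> median=13.5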